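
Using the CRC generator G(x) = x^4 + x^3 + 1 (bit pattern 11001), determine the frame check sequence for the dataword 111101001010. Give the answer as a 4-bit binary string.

Append 4 zeros: 1111010010100000. Divide by 11001 (XOR where the leading bit is 1):
  pos 0: 11110 XOR 11001 = 00111
  pos 2: 11110 XOR 11001 = 00111
  pos 4: 11101 XOR 11001 = 00100
  pos 6: 10001 XOR 11001 = 01000
  pos 7: 10000 XOR 11001 = 01001
  pos 8: 10010 XOR 11001 = 01011
  pos 9: 10110 XOR 11001 = 01111
  pos 10: 11110 XOR 11001 = 00111
Remainder (last 4 bits) = 1110. This is the CRC / FCS.

1110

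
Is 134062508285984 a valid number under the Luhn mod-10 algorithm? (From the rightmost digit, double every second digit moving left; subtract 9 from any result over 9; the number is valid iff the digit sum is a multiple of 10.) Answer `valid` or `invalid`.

invalid

From the right, keep odd positions and double even positions (subtract 9 from any doubled value over 9):
  doubled (positions 2,4,...): 7 1 4 0 4 0 6 → sum 22
  kept (positions 1,3,...): 4 9 8 8 5 6 4 1 → sum 45
Total = 67.
67 mod 10 = 7, so the number is invalid.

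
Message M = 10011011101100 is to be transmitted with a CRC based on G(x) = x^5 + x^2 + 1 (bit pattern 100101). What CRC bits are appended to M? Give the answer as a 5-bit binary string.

Append 5 zeros: 1001101110110000000. Divide by 100101 (XOR where the leading bit is 1):
  pos 0: 100110 XOR 100101 = 000011
  pos 4: 111110 XOR 100101 = 011011
  pos 5: 110111 XOR 100101 = 010010
  pos 6: 100101 XOR 100101 = 000000
Remainder (last 5 bits) = 00000. This is the CRC / FCS.

00000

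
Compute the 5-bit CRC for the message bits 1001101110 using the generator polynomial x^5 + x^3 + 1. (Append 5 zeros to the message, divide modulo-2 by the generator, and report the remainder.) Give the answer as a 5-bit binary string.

11010

Append 5 zeros: 100110111000000. Divide by 101001 (XOR where the leading bit is 1):
  pos 0: 100110 XOR 101001 = 001111
  pos 2: 111111 XOR 101001 = 010110
  pos 3: 101101 XOR 101001 = 000100
  pos 6: 100000 XOR 101001 = 001001
  pos 8: 100100 XOR 101001 = 001101
Remainder (last 5 bits) = 11010. This is the CRC / FCS.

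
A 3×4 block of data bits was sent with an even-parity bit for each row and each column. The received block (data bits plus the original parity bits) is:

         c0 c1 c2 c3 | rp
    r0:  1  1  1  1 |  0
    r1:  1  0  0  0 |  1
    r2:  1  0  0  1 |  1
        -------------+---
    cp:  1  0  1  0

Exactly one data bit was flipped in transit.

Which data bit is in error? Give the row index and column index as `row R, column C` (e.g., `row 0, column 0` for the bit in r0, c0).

Recompute each row's even parity and compare to rp:
  r0: data parity 0, sent rp 0 → ok
  r1: data parity 1, sent rp 1 → ok
  r2: data parity 0, sent rp 1 → mismatch
Recompute each column's even parity and compare to cp:
  c0: data parity 1, sent cp 1 → ok
  c1: data parity 1, sent cp 0 → mismatch
  c2: data parity 1, sent cp 1 → ok
  c3: data parity 0, sent cp 0 → ok
Exactly one row (r2) and one column (c1) fail → the flipped bit is at their intersection.

row 2, column 1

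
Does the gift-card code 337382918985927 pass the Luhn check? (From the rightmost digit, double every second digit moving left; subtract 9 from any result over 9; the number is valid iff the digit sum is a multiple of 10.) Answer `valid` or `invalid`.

From the right, keep odd positions and double even positions (subtract 9 from any doubled value over 9):
  doubled (positions 2,4,...): 4 1 9 2 4 6 6 → sum 32
  kept (positions 1,3,...): 7 9 8 8 9 8 7 3 → sum 59
Total = 91.
91 mod 10 = 1, so the number is invalid.

invalid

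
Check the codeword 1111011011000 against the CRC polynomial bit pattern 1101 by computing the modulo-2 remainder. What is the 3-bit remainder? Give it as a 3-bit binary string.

Modulo-2 division of 1111011011000 by 1101:
  pos 0: 1111 XOR 1101 = 0010
  pos 2: 1001 XOR 1101 = 0100
  pos 3: 1001 XOR 1101 = 0100
  pos 4: 1000 XOR 1101 = 0101
  pos 5: 1011 XOR 1101 = 0110
  pos 6: 1101 XOR 1101 = 0000
Remainder = 000 (zero — the frame passes the CRC check).

000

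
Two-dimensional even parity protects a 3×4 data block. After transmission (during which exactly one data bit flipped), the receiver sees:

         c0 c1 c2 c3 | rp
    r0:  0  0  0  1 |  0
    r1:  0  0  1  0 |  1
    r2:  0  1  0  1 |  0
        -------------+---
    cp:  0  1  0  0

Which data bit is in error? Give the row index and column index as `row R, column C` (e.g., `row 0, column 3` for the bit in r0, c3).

row 0, column 2

Recompute each row's even parity and compare to rp:
  r0: data parity 1, sent rp 0 → mismatch
  r1: data parity 1, sent rp 1 → ok
  r2: data parity 0, sent rp 0 → ok
Recompute each column's even parity and compare to cp:
  c0: data parity 0, sent cp 0 → ok
  c1: data parity 1, sent cp 1 → ok
  c2: data parity 1, sent cp 0 → mismatch
  c3: data parity 0, sent cp 0 → ok
Exactly one row (r0) and one column (c2) fail → the flipped bit is at their intersection.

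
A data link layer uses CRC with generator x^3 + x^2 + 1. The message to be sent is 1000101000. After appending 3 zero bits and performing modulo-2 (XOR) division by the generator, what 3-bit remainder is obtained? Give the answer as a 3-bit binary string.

Append 3 zeros: 1000101000000. Divide by 1101 (XOR where the leading bit is 1):
  pos 0: 1000 XOR 1101 = 0101
  pos 1: 1011 XOR 1101 = 0110
  pos 2: 1100 XOR 1101 = 0001
  pos 5: 1100 XOR 1101 = 0001
  pos 8: 1000 XOR 1101 = 0101
  pos 9: 1010 XOR 1101 = 0111
Remainder (last 3 bits) = 111. This is the CRC / FCS.

111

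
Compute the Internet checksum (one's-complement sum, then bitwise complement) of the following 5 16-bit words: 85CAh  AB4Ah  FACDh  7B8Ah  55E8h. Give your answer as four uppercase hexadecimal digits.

02AA

One's-complement addition (fold any carry out of bit 15 back into bit 0):
  0x85CA + 0xAB4A = 0x13114 → wrap carry → 0x3115
  0x3115 + 0xFACD = 0x12BE2 → wrap carry → 0x2BE3
  0x2BE3 + 0x7B8A = 0x0A76D
  0xA76D + 0x55E8 = 0x0FD55
One's-complement sum = 0xFD55.
Checksum = ~0xFD55 & 0xFFFF = 0x02AA.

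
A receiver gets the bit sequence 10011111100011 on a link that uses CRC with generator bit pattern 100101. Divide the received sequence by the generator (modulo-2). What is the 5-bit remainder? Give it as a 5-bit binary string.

00010

Modulo-2 division of 10011111100011 by 100101:
  pos 0: 100111 XOR 100101 = 000010
  pos 4: 101110 XOR 100101 = 001011
  pos 6: 101100 XOR 100101 = 001001
  pos 8: 100111 XOR 100101 = 000010
Remainder = 00010 (nonzero — an error is detected).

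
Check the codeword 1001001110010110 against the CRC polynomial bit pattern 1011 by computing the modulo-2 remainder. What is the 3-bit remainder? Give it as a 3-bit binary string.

Modulo-2 division of 1001001110010110 by 1011:
  pos 0: 1001 XOR 1011 = 0010
  pos 2: 1000 XOR 1011 = 0011
  pos 4: 1111 XOR 1011 = 0100
  pos 5: 1001 XOR 1011 = 0010
  pos 7: 1000 XOR 1011 = 0011
  pos 9: 1110 XOR 1011 = 0101
  pos 10: 1011 XOR 1011 = 0000
Remainder = 010 (nonzero — an error is detected).

010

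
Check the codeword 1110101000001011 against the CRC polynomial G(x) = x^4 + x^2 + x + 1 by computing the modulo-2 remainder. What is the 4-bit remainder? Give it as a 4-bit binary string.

0000

Modulo-2 division of 1110101000001011 by 10111:
  pos 0: 11101 XOR 10111 = 01010
  pos 1: 10100 XOR 10111 = 00011
  pos 4: 11100 XOR 10111 = 01011
  pos 5: 10110 XOR 10111 = 00001
  pos 9: 10010 XOR 10111 = 00101
  pos 11: 10111 XOR 10111 = 00000
Remainder = 0000 (zero — the frame passes the CRC check).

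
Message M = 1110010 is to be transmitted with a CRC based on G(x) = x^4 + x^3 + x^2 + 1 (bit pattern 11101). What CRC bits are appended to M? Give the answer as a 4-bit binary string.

Append 4 zeros: 11100100000. Divide by 11101 (XOR where the leading bit is 1):
  pos 0: 11100 XOR 11101 = 00001
  pos 4: 11000 XOR 11101 = 00101
  pos 6: 10100 XOR 11101 = 01001
Remainder (last 4 bits) = 1001. This is the CRC / FCS.

1001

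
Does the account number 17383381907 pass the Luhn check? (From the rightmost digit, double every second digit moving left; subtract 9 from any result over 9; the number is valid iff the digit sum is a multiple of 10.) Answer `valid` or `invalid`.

From the right, keep odd positions and double even positions (subtract 9 from any doubled value over 9):
  doubled (positions 2,4,...): 0 2 6 7 5 → sum 20
  kept (positions 1,3,...): 7 9 8 3 3 1 → sum 31
Total = 51.
51 mod 10 = 1, so the number is invalid.

invalid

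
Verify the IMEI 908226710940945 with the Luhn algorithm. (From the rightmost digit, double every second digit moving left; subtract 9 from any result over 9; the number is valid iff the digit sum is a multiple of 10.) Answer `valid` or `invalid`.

valid

From the right, keep odd positions and double even positions (subtract 9 from any doubled value over 9):
  doubled (positions 2,4,...): 8 0 9 2 3 4 0 → sum 26
  kept (positions 1,3,...): 5 9 4 0 7 2 8 9 → sum 44
Total = 70.
70 mod 10 = 0, so the number is valid.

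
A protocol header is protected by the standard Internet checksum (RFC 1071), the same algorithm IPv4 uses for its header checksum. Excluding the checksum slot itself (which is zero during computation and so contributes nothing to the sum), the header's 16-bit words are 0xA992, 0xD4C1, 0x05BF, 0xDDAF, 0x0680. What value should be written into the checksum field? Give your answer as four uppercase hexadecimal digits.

97BC

One's-complement addition (fold any carry out of bit 15 back into bit 0):
  0xA992 + 0xD4C1 = 0x17E53 → wrap carry → 0x7E54
  0x7E54 + 0x05BF = 0x08413
  0x8413 + 0xDDAF = 0x161C2 → wrap carry → 0x61C3
  0x61C3 + 0x0680 = 0x06843
One's-complement sum = 0x6843.
Checksum = ~0x6843 & 0xFFFF = 0x97BC.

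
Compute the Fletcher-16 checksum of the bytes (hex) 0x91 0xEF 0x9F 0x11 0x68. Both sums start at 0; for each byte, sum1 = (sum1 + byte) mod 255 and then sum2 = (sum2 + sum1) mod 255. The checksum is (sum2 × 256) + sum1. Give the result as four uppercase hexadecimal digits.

Running sums (mod 255):
  after byte 0 (0x91): sum1=145, sum2=145
  after byte 1 (0xEF): sum1=129, sum2=19
  after byte 2 (0x9F): sum1=33, sum2=52
  after byte 3 (0x11): sum1=50, sum2=102
  after byte 4 (0x68): sum1=154, sum2=1
Checksum = sum2·256 + sum1 = 1·256 + 154 = 410 = 0x019A.

019A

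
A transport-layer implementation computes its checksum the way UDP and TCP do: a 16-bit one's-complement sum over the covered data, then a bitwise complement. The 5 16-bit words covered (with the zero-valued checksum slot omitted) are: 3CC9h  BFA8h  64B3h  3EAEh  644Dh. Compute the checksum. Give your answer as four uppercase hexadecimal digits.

FBDE

One's-complement addition (fold any carry out of bit 15 back into bit 0):
  0x3CC9 + 0xBFA8 = 0x0FC71
  0xFC71 + 0x64B3 = 0x16124 → wrap carry → 0x6125
  0x6125 + 0x3EAE = 0x09FD3
  0x9FD3 + 0x644D = 0x10420 → wrap carry → 0x0421
One's-complement sum = 0x0421.
Checksum = ~0x0421 & 0xFFFF = 0xFBDE.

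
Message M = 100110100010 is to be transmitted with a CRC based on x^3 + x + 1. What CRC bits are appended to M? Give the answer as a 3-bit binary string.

000

Append 3 zeros: 100110100010000. Divide by 1011 (XOR where the leading bit is 1):
  pos 0: 1001 XOR 1011 = 0010
  pos 2: 1010 XOR 1011 = 0001
  pos 5: 1100 XOR 1011 = 0111
  pos 6: 1110 XOR 1011 = 0101
  pos 7: 1011 XOR 1011 = 0000
Remainder (last 3 bits) = 000. This is the CRC / FCS.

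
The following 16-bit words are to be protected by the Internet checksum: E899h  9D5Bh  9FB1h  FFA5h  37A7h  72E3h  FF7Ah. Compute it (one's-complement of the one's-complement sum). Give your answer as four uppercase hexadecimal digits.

30AD

One's-complement addition (fold any carry out of bit 15 back into bit 0):
  0xE899 + 0x9D5B = 0x185F4 → wrap carry → 0x85F5
  0x85F5 + 0x9FB1 = 0x125A6 → wrap carry → 0x25A7
  0x25A7 + 0xFFA5 = 0x1254C → wrap carry → 0x254D
  0x254D + 0x37A7 = 0x05CF4
  0x5CF4 + 0x72E3 = 0x0CFD7
  0xCFD7 + 0xFF7A = 0x1CF51 → wrap carry → 0xCF52
One's-complement sum = 0xCF52.
Checksum = ~0xCF52 & 0xFFFF = 0x30AD.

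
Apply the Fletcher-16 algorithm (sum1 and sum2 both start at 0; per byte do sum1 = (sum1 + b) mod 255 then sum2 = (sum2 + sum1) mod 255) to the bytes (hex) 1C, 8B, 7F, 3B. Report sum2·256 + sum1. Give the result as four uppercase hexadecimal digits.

Running sums (mod 255):
  after byte 0 (1C): sum1=28, sum2=28
  after byte 1 (8B): sum1=167, sum2=195
  after byte 2 (7F): sum1=39, sum2=234
  after byte 3 (3B): sum1=98, sum2=77
Checksum = sum2·256 + sum1 = 77·256 + 98 = 19810 = 0x4D62.

4D62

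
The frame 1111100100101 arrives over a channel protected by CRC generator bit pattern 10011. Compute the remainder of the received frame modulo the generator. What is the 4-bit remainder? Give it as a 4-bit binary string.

Modulo-2 division of 1111100100101 by 10011:
  pos 0: 11111 XOR 10011 = 01100
  pos 1: 11000 XOR 10011 = 01011
  pos 2: 10110 XOR 10011 = 00101
  pos 4: 10110 XOR 10011 = 00101
  pos 6: 10101 XOR 10011 = 00110
  pos 8: 11001 XOR 10011 = 01010
Remainder = 1010 (nonzero — an error is detected).

1010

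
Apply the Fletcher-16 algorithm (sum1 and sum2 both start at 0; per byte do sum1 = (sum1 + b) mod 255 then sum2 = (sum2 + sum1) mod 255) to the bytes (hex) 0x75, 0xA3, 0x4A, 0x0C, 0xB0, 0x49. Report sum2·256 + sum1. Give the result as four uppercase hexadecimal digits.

Running sums (mod 255):
  after byte 0 (0x75): sum1=117, sum2=117
  after byte 1 (0xA3): sum1=25, sum2=142
  after byte 2 (0x4A): sum1=99, sum2=241
  after byte 3 (0x0C): sum1=111, sum2=97
  after byte 4 (0xB0): sum1=32, sum2=129
  after byte 5 (0x49): sum1=105, sum2=234
Checksum = sum2·256 + sum1 = 234·256 + 105 = 60009 = 0xEA69.

EA69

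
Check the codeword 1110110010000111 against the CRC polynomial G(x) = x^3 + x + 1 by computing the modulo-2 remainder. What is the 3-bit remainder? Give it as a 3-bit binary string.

Modulo-2 division of 1110110010000111 by 1011:
  pos 0: 1110 XOR 1011 = 0101
  pos 1: 1011 XOR 1011 = 0000
  pos 5: 1001 XOR 1011 = 0010
  pos 7: 1000 XOR 1011 = 0011
  pos 9: 1100 XOR 1011 = 0111
  pos 10: 1111 XOR 1011 = 0100
  pos 11: 1001 XOR 1011 = 0010
Remainder = 101 (nonzero — an error is detected).

101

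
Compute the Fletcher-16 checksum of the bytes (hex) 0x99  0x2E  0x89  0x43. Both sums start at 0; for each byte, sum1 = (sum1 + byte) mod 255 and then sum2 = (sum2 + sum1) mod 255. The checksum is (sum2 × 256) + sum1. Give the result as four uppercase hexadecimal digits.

4794

Running sums (mod 255):
  after byte 0 (0x99): sum1=153, sum2=153
  after byte 1 (0x2E): sum1=199, sum2=97
  after byte 2 (0x89): sum1=81, sum2=178
  after byte 3 (0x43): sum1=148, sum2=71
Checksum = sum2·256 + sum1 = 71·256 + 148 = 18324 = 0x4794.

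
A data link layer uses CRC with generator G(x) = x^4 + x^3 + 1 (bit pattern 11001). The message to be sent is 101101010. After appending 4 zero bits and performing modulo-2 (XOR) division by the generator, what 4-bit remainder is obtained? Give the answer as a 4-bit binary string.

Append 4 zeros: 1011010100000. Divide by 11001 (XOR where the leading bit is 1):
  pos 0: 10110 XOR 11001 = 01111
  pos 1: 11111 XOR 11001 = 00110
  pos 3: 11001 XOR 11001 = 00000
Remainder (last 4 bits) = 0000. This is the CRC / FCS.

0000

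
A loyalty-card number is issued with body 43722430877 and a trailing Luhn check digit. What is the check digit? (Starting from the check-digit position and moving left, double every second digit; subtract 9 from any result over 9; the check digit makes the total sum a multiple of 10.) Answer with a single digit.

9

Partial digits right→left: 7 7 8 0 3 4 2 2 7 3 4
Double every second digit counting from the check-digit position (so the 1st, 3rd, 5th, ... of the partial from the right).
  doubled (with −9 where >9): 5 7 6 4 5 8 → sum 35
  kept as-is: 7 0 4 2 3 → sum 16
Total = 35 + 16 = 51.
Check digit = (10 − (51 mod 10)) mod 10 = 9.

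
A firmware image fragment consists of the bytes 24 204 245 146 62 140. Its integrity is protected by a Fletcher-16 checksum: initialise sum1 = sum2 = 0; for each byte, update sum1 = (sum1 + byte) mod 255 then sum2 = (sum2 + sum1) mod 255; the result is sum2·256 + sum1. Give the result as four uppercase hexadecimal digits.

Running sums (mod 255):
  after byte 0 (24): sum1=24, sum2=24
  after byte 1 (204): sum1=228, sum2=252
  after byte 2 (245): sum1=218, sum2=215
  after byte 3 (146): sum1=109, sum2=69
  after byte 4 (62): sum1=171, sum2=240
  after byte 5 (140): sum1=56, sum2=41
Checksum = sum2·256 + sum1 = 41·256 + 56 = 10552 = 0x2938.

2938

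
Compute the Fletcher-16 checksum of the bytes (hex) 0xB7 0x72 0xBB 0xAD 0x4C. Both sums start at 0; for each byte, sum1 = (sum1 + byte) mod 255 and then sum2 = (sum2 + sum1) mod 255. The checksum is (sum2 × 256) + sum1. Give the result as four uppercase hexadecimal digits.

Running sums (mod 255):
  after byte 0 (0xB7): sum1=183, sum2=183
  after byte 1 (0x72): sum1=42, sum2=225
  after byte 2 (0xBB): sum1=229, sum2=199
  after byte 3 (0xAD): sum1=147, sum2=91
  after byte 4 (0x4C): sum1=223, sum2=59
Checksum = sum2·256 + sum1 = 59·256 + 223 = 15327 = 0x3BDF.

3BDF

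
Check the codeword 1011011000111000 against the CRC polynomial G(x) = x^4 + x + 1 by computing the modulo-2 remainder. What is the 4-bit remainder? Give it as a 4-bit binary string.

0011

Modulo-2 division of 1011011000111000 by 10011:
  pos 0: 10110 XOR 10011 = 00101
  pos 2: 10111 XOR 10011 = 00100
  pos 4: 10000 XOR 10011 = 00011
  pos 7: 11011 XOR 10011 = 01000
  pos 8: 10001 XOR 10011 = 00010
  pos 11: 10000 XOR 10011 = 00011
Remainder = 0011 (nonzero — an error is detected).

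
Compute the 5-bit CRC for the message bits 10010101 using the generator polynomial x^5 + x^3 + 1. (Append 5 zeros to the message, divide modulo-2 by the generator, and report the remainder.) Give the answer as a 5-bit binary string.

00111

Append 5 zeros: 1001010100000. Divide by 101001 (XOR where the leading bit is 1):
  pos 0: 100101 XOR 101001 = 001100
  pos 2: 110001 XOR 101001 = 011000
  pos 3: 110000 XOR 101001 = 011001
  pos 4: 110010 XOR 101001 = 011011
  pos 5: 110110 XOR 101001 = 011111
  pos 6: 111110 XOR 101001 = 010111
  pos 7: 101110 XOR 101001 = 000111
Remainder (last 5 bits) = 00111. This is the CRC / FCS.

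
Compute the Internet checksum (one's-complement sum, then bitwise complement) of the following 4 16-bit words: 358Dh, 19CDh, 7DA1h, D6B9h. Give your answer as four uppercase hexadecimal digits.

5C4A

One's-complement addition (fold any carry out of bit 15 back into bit 0):
  0x358D + 0x19CD = 0x04F5A
  0x4F5A + 0x7DA1 = 0x0CCFB
  0xCCFB + 0xD6B9 = 0x1A3B4 → wrap carry → 0xA3B5
One's-complement sum = 0xA3B5.
Checksum = ~0xA3B5 & 0xFFFF = 0x5C4A.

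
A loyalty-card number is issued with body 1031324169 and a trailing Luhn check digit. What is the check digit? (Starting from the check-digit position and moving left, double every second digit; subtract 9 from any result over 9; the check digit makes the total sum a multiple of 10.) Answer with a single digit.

6

Partial digits right→left: 9 6 1 4 2 3 1 3 0 1
Double every second digit counting from the check-digit position (so the 1st, 3rd, 5th, ... of the partial from the right).
  doubled (with −9 where >9): 9 2 4 2 0 → sum 17
  kept as-is: 6 4 3 3 1 → sum 17
Total = 17 + 17 = 34.
Check digit = (10 − (34 mod 10)) mod 10 = 6.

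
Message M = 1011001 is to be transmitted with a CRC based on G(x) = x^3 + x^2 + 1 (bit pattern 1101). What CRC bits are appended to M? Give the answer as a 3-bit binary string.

110

Append 3 zeros: 1011001000. Divide by 1101 (XOR where the leading bit is 1):
  pos 0: 1011 XOR 1101 = 0110
  pos 1: 1100 XOR 1101 = 0001
  pos 4: 1010 XOR 1101 = 0111
  pos 5: 1110 XOR 1101 = 0011
Remainder (last 3 bits) = 110. This is the CRC / FCS.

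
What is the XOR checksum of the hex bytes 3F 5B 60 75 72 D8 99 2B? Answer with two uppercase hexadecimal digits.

XOR the bytes together:
  start with 0x3F
  0x3F ⊕ 0x5B = 0x64
  0x64 ⊕ 0x60 = 0x04
  0x04 ⊕ 0x75 = 0x71
  0x71 ⊕ 0x72 = 0x03
  0x03 ⊕ 0xD8 = 0xDB
  0xDB ⊕ 0x99 = 0x42
  0x42 ⊕ 0x2B = 0x69

69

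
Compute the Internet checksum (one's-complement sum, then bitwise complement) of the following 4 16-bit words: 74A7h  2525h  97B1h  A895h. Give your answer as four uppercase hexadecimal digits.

One's-complement addition (fold any carry out of bit 15 back into bit 0):
  0x74A7 + 0x2525 = 0x099CC
  0x99CC + 0x97B1 = 0x1317D → wrap carry → 0x317E
  0x317E + 0xA895 = 0x0DA13
One's-complement sum = 0xDA13.
Checksum = ~0xDA13 & 0xFFFF = 0x25EC.

25EC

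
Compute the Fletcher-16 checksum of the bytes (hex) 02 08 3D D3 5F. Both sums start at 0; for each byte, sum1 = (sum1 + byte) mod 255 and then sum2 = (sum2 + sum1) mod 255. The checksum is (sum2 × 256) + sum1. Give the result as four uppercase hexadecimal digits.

Running sums (mod 255):
  after byte 0 (02): sum1=2, sum2=2
  after byte 1 (08): sum1=10, sum2=12
  after byte 2 (3D): sum1=71, sum2=83
  after byte 3 (D3): sum1=27, sum2=110
  after byte 4 (5F): sum1=122, sum2=232
Checksum = sum2·256 + sum1 = 232·256 + 122 = 59514 = 0xE87A.

E87A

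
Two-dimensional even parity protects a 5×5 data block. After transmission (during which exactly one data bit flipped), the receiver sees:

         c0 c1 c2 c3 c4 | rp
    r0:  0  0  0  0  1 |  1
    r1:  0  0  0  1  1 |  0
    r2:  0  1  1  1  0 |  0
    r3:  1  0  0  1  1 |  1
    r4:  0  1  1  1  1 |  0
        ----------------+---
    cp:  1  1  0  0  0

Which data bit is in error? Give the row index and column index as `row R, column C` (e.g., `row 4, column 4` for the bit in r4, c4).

Recompute each row's even parity and compare to rp:
  r0: data parity 1, sent rp 1 → ok
  r1: data parity 0, sent rp 0 → ok
  r2: data parity 1, sent rp 0 → mismatch
  r3: data parity 1, sent rp 1 → ok
  r4: data parity 0, sent rp 0 → ok
Recompute each column's even parity and compare to cp:
  c0: data parity 1, sent cp 1 → ok
  c1: data parity 0, sent cp 1 → mismatch
  c2: data parity 0, sent cp 0 → ok
  c3: data parity 0, sent cp 0 → ok
  c4: data parity 0, sent cp 0 → ok
Exactly one row (r2) and one column (c1) fail → the flipped bit is at their intersection.

row 2, column 1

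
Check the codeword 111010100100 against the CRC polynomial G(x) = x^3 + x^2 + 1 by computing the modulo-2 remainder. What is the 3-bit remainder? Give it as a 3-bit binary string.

000

Modulo-2 division of 111010100100 by 1101:
  pos 0: 1110 XOR 1101 = 0011
  pos 2: 1110 XOR 1101 = 0011
  pos 4: 1110 XOR 1101 = 0011
  pos 6: 1101 XOR 1101 = 0000
Remainder = 000 (zero — the frame passes the CRC check).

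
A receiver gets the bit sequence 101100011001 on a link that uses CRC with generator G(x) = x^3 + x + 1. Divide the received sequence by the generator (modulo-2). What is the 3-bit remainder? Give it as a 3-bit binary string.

100

Modulo-2 division of 101100011001 by 1011:
  pos 0: 1011 XOR 1011 = 0000
  pos 7: 1100 XOR 1011 = 0111
  pos 8: 1111 XOR 1011 = 0100
Remainder = 100 (nonzero — an error is detected).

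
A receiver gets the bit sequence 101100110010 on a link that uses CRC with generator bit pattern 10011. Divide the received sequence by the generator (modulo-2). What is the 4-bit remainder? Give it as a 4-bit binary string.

Modulo-2 division of 101100110010 by 10011:
  pos 0: 10110 XOR 10011 = 00101
  pos 2: 10101 XOR 10011 = 00110
  pos 4: 11010 XOR 10011 = 01001
  pos 5: 10010 XOR 10011 = 00001
Remainder = 0110 (nonzero — an error is detected).

0110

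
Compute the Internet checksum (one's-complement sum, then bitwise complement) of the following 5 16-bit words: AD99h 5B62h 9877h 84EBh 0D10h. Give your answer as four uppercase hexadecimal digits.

CC90

One's-complement addition (fold any carry out of bit 15 back into bit 0):
  0xAD99 + 0x5B62 = 0x108FB → wrap carry → 0x08FC
  0x08FC + 0x9877 = 0x0A173
  0xA173 + 0x84EB = 0x1265E → wrap carry → 0x265F
  0x265F + 0x0D10 = 0x0336F
One's-complement sum = 0x336F.
Checksum = ~0x336F & 0xFFFF = 0xCC90.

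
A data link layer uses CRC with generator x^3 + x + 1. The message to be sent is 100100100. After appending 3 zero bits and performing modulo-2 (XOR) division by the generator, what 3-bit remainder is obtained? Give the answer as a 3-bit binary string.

011

Append 3 zeros: 100100100000. Divide by 1011 (XOR where the leading bit is 1):
  pos 0: 1001 XOR 1011 = 0010
  pos 2: 1000 XOR 1011 = 0011
  pos 4: 1110 XOR 1011 = 0101
  pos 5: 1010 XOR 1011 = 0001
  pos 8: 1000 XOR 1011 = 0011
Remainder (last 3 bits) = 011. This is the CRC / FCS.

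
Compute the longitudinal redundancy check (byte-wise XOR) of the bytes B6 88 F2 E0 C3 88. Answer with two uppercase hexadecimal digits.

XOR the bytes together:
  start with 0xB6
  0xB6 ⊕ 0x88 = 0x3E
  0x3E ⊕ 0xF2 = 0xCC
  0xCC ⊕ 0xE0 = 0x2C
  0x2C ⊕ 0xC3 = 0xEF
  0xEF ⊕ 0x88 = 0x67

67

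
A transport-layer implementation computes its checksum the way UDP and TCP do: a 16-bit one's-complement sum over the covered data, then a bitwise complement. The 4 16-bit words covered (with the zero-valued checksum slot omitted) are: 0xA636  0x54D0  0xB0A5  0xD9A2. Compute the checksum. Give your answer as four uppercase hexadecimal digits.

7AB0

One's-complement addition (fold any carry out of bit 15 back into bit 0):
  0xA636 + 0x54D0 = 0x0FB06
  0xFB06 + 0xB0A5 = 0x1ABAB → wrap carry → 0xABAC
  0xABAC + 0xD9A2 = 0x1854E → wrap carry → 0x854F
One's-complement sum = 0x854F.
Checksum = ~0x854F & 0xFFFF = 0x7AB0.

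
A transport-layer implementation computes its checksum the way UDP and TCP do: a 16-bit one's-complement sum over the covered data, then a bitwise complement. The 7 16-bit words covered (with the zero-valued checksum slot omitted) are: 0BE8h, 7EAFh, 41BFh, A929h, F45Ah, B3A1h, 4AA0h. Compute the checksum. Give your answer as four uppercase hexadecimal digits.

97E2

One's-complement addition (fold any carry out of bit 15 back into bit 0):
  0x0BE8 + 0x7EAF = 0x08A97
  0x8A97 + 0x41BF = 0x0CC56
  0xCC56 + 0xA929 = 0x1757F → wrap carry → 0x7580
  0x7580 + 0xF45A = 0x169DA → wrap carry → 0x69DB
  0x69DB + 0xB3A1 = 0x11D7C → wrap carry → 0x1D7D
  0x1D7D + 0x4AA0 = 0x0681D
One's-complement sum = 0x681D.
Checksum = ~0x681D & 0xFFFF = 0x97E2.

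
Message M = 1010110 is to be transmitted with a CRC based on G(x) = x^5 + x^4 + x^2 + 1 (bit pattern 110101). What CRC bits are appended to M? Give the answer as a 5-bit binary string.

Append 5 zeros: 101011000000. Divide by 110101 (XOR where the leading bit is 1):
  pos 0: 101011 XOR 110101 = 011110
  pos 1: 111100 XOR 110101 = 001001
  pos 3: 100100 XOR 110101 = 010001
  pos 4: 100010 XOR 110101 = 010111
  pos 5: 101110 XOR 110101 = 011011
  pos 6: 110110 XOR 110101 = 000011
Remainder (last 5 bits) = 00011. This is the CRC / FCS.

00011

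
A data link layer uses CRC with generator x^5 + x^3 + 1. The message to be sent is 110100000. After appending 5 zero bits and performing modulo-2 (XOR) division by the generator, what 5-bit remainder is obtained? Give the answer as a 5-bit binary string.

Append 5 zeros: 11010000000000. Divide by 101001 (XOR where the leading bit is 1):
  pos 0: 110100 XOR 101001 = 011101
  pos 1: 111010 XOR 101001 = 010011
  pos 2: 100110 XOR 101001 = 001111
  pos 4: 111100 XOR 101001 = 010101
  pos 5: 101010 XOR 101001 = 000011
Remainder (last 5 bits) = 11000. This is the CRC / FCS.

11000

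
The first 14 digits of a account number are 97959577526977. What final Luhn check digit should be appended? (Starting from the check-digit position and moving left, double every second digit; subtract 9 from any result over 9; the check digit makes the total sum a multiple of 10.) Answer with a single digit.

8

Partial digits right→left: 7 7 9 6 2 5 7 7 5 9 5 9 7 9
Double every second digit counting from the check-digit position (so the 1st, 3rd, 5th, ... of the partial from the right).
  doubled (with −9 where >9): 5 9 4 5 1 1 5 → sum 30
  kept as-is: 7 6 5 7 9 9 9 → sum 52
Total = 30 + 52 = 82.
Check digit = (10 − (82 mod 10)) mod 10 = 8.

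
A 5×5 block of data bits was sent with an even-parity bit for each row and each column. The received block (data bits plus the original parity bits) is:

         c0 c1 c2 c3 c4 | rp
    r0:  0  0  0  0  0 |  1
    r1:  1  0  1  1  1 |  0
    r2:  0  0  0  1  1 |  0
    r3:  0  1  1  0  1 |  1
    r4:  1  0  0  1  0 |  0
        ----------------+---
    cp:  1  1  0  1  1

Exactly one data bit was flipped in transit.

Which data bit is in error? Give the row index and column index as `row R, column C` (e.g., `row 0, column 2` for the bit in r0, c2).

row 0, column 0

Recompute each row's even parity and compare to rp:
  r0: data parity 0, sent rp 1 → mismatch
  r1: data parity 0, sent rp 0 → ok
  r2: data parity 0, sent rp 0 → ok
  r3: data parity 1, sent rp 1 → ok
  r4: data parity 0, sent rp 0 → ok
Recompute each column's even parity and compare to cp:
  c0: data parity 0, sent cp 1 → mismatch
  c1: data parity 1, sent cp 1 → ok
  c2: data parity 0, sent cp 0 → ok
  c3: data parity 1, sent cp 1 → ok
  c4: data parity 1, sent cp 1 → ok
Exactly one row (r0) and one column (c0) fail → the flipped bit is at their intersection.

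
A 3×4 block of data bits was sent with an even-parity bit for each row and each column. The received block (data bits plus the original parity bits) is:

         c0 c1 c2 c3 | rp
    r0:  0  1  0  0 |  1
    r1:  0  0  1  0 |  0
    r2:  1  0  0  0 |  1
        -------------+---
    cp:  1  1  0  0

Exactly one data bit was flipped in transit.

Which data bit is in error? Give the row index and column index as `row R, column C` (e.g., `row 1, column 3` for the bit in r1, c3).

Recompute each row's even parity and compare to rp:
  r0: data parity 1, sent rp 1 → ok
  r1: data parity 1, sent rp 0 → mismatch
  r2: data parity 1, sent rp 1 → ok
Recompute each column's even parity and compare to cp:
  c0: data parity 1, sent cp 1 → ok
  c1: data parity 1, sent cp 1 → ok
  c2: data parity 1, sent cp 0 → mismatch
  c3: data parity 0, sent cp 0 → ok
Exactly one row (r1) and one column (c2) fail → the flipped bit is at their intersection.

row 1, column 2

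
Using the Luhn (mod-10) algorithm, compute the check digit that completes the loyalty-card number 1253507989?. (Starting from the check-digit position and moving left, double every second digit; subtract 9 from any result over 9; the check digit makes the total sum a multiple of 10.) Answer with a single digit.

6

Partial digits right→left: 9 8 9 7 0 5 3 5 2 1
Double every second digit counting from the check-digit position (so the 1st, 3rd, 5th, ... of the partial from the right).
  doubled (with −9 where >9): 9 9 0 6 4 → sum 28
  kept as-is: 8 7 5 5 1 → sum 26
Total = 28 + 26 = 54.
Check digit = (10 − (54 mod 10)) mod 10 = 6.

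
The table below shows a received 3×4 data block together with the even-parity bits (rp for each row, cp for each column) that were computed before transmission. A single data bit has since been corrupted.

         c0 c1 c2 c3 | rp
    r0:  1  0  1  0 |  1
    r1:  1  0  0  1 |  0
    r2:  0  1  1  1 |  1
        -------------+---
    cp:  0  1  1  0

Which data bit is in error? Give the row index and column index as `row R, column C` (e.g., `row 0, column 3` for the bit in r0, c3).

row 0, column 2

Recompute each row's even parity and compare to rp:
  r0: data parity 0, sent rp 1 → mismatch
  r1: data parity 0, sent rp 0 → ok
  r2: data parity 1, sent rp 1 → ok
Recompute each column's even parity and compare to cp:
  c0: data parity 0, sent cp 0 → ok
  c1: data parity 1, sent cp 1 → ok
  c2: data parity 0, sent cp 1 → mismatch
  c3: data parity 0, sent cp 0 → ok
Exactly one row (r0) and one column (c2) fail → the flipped bit is at their intersection.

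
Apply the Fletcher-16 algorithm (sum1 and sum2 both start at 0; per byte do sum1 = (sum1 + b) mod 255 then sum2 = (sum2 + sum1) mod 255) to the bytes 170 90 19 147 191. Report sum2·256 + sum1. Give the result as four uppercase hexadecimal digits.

DE6B

Running sums (mod 255):
  after byte 0 (170): sum1=170, sum2=170
  after byte 1 (90): sum1=5, sum2=175
  after byte 2 (19): sum1=24, sum2=199
  after byte 3 (147): sum1=171, sum2=115
  after byte 4 (191): sum1=107, sum2=222
Checksum = sum2·256 + sum1 = 222·256 + 107 = 56939 = 0xDE6B.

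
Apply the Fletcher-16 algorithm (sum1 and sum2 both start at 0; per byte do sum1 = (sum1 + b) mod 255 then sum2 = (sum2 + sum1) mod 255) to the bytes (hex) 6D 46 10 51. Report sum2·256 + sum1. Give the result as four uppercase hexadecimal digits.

F915

Running sums (mod 255):
  after byte 0 (6D): sum1=109, sum2=109
  after byte 1 (46): sum1=179, sum2=33
  after byte 2 (10): sum1=195, sum2=228
  after byte 3 (51): sum1=21, sum2=249
Checksum = sum2·256 + sum1 = 249·256 + 21 = 63765 = 0xF915.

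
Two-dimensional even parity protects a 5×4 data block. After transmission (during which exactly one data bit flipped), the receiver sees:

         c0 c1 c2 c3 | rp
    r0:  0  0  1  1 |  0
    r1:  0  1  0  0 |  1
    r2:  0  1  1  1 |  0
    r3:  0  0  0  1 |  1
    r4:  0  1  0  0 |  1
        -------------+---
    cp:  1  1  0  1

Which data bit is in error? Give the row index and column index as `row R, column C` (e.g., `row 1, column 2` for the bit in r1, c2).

row 2, column 0

Recompute each row's even parity and compare to rp:
  r0: data parity 0, sent rp 0 → ok
  r1: data parity 1, sent rp 1 → ok
  r2: data parity 1, sent rp 0 → mismatch
  r3: data parity 1, sent rp 1 → ok
  r4: data parity 1, sent rp 1 → ok
Recompute each column's even parity and compare to cp:
  c0: data parity 0, sent cp 1 → mismatch
  c1: data parity 1, sent cp 1 → ok
  c2: data parity 0, sent cp 0 → ok
  c3: data parity 1, sent cp 1 → ok
Exactly one row (r2) and one column (c0) fail → the flipped bit is at their intersection.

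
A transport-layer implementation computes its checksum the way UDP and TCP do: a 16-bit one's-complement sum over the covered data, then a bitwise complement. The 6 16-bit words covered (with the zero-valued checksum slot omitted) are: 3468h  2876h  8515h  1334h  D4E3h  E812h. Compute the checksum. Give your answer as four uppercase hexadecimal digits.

4DE1

One's-complement addition (fold any carry out of bit 15 back into bit 0):
  0x3468 + 0x2876 = 0x05CDE
  0x5CDE + 0x8515 = 0x0E1F3
  0xE1F3 + 0x1334 = 0x0F527
  0xF527 + 0xD4E3 = 0x1CA0A → wrap carry → 0xCA0B
  0xCA0B + 0xE812 = 0x1B21D → wrap carry → 0xB21E
One's-complement sum = 0xB21E.
Checksum = ~0xB21E & 0xFFFF = 0x4DE1.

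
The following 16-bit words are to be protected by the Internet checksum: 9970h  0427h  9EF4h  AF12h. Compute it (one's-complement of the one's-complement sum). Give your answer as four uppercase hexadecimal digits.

1461

One's-complement addition (fold any carry out of bit 15 back into bit 0):
  0x9970 + 0x0427 = 0x09D97
  0x9D97 + 0x9EF4 = 0x13C8B → wrap carry → 0x3C8C
  0x3C8C + 0xAF12 = 0x0EB9E
One's-complement sum = 0xEB9E.
Checksum = ~0xEB9E & 0xFFFF = 0x1461.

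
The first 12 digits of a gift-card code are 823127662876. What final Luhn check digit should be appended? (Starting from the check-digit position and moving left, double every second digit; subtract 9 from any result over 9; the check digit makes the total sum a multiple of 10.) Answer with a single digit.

8

Partial digits right→left: 6 7 8 2 6 6 7 2 1 3 2 8
Double every second digit counting from the check-digit position (so the 1st, 3rd, 5th, ... of the partial from the right).
  doubled (with −9 where >9): 3 7 3 5 2 4 → sum 24
  kept as-is: 7 2 6 2 3 8 → sum 28
Total = 24 + 28 = 52.
Check digit = (10 − (52 mod 10)) mod 10 = 8.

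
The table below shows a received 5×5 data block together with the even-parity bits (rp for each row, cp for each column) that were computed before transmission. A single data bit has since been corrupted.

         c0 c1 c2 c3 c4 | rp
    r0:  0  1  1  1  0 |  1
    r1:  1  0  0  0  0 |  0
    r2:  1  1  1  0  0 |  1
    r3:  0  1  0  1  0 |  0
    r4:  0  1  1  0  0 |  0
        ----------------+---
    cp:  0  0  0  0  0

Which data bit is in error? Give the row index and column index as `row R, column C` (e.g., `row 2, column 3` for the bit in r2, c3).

Recompute each row's even parity and compare to rp:
  r0: data parity 1, sent rp 1 → ok
  r1: data parity 1, sent rp 0 → mismatch
  r2: data parity 1, sent rp 1 → ok
  r3: data parity 0, sent rp 0 → ok
  r4: data parity 0, sent rp 0 → ok
Recompute each column's even parity and compare to cp:
  c0: data parity 0, sent cp 0 → ok
  c1: data parity 0, sent cp 0 → ok
  c2: data parity 1, sent cp 0 → mismatch
  c3: data parity 0, sent cp 0 → ok
  c4: data parity 0, sent cp 0 → ok
Exactly one row (r1) and one column (c2) fail → the flipped bit is at their intersection.

row 1, column 2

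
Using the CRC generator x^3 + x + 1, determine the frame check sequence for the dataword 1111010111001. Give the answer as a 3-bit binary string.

Append 3 zeros: 1111010111001000. Divide by 1011 (XOR where the leading bit is 1):
  pos 0: 1111 XOR 1011 = 0100
  pos 1: 1000 XOR 1011 = 0011
  pos 3: 1110 XOR 1011 = 0101
  pos 4: 1011 XOR 1011 = 0000
  pos 8: 1100 XOR 1011 = 0111
  pos 9: 1111 XOR 1011 = 0100
  pos 10: 1000 XOR 1011 = 0011
  pos 12: 1100 XOR 1011 = 0111
Remainder (last 3 bits) = 111. This is the CRC / FCS.

111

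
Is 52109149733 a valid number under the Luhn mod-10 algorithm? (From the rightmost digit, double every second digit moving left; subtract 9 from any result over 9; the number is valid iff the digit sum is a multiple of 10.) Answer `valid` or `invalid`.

valid

From the right, keep odd positions and double even positions (subtract 9 from any doubled value over 9):
  doubled (positions 2,4,...): 6 9 2 0 4 → sum 21
  kept (positions 1,3,...): 3 7 4 9 1 5 → sum 29
Total = 50.
50 mod 10 = 0, so the number is valid.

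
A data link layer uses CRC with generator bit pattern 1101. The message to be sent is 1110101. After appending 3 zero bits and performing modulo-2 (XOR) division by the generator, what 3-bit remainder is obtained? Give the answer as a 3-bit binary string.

Append 3 zeros: 1110101000. Divide by 1101 (XOR where the leading bit is 1):
  pos 0: 1110 XOR 1101 = 0011
  pos 2: 1110 XOR 1101 = 0011
  pos 4: 1110 XOR 1101 = 0011
  pos 6: 1100 XOR 1101 = 0001
Remainder (last 3 bits) = 001. This is the CRC / FCS.

001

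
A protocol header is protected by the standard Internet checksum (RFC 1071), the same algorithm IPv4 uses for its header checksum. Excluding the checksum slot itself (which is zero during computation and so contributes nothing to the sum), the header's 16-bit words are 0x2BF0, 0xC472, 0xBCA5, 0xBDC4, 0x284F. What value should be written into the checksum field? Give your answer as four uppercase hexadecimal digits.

One's-complement addition (fold any carry out of bit 15 back into bit 0):
  0x2BF0 + 0xC472 = 0x0F062
  0xF062 + 0xBCA5 = 0x1AD07 → wrap carry → 0xAD08
  0xAD08 + 0xBDC4 = 0x16ACC → wrap carry → 0x6ACD
  0x6ACD + 0x284F = 0x0931C
One's-complement sum = 0x931C.
Checksum = ~0x931C & 0xFFFF = 0x6CE3.

6CE3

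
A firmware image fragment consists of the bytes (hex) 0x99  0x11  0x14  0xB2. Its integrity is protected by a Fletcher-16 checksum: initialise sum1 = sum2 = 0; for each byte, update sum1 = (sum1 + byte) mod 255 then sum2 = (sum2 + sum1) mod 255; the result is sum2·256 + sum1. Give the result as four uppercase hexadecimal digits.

Running sums (mod 255):
  after byte 0 (0x99): sum1=153, sum2=153
  after byte 1 (0x11): sum1=170, sum2=68
  after byte 2 (0x14): sum1=190, sum2=3
  after byte 3 (0xB2): sum1=113, sum2=116
Checksum = sum2·256 + sum1 = 116·256 + 113 = 29809 = 0x7471.

7471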